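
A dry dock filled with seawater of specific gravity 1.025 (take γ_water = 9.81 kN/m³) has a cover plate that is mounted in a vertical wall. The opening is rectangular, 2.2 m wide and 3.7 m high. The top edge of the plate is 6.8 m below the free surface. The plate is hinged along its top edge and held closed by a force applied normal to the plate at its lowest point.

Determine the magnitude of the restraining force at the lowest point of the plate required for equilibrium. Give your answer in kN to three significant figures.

P ≈ 379 kN

γ = 1.025 × 9.81 = 10.05525 kN/m³.
The centroid lies 3.7/2 = 1.85 m below the top edge, so the centroid depth is h_c = 6.8 + 1.85 = 8.65 m.
A = 2.2 × 3.7 = 8.14 m².
Resultant F = γ·h_c·A = 10.05525 × 8.65 × 8.14 = 708 kN.
I_c = b·h³/12 = 2.2 × 3.7³/12 = 9.28638 m⁴.
Centre of pressure: y_p = y_c + I_c/(y_c·A) = 8.65 + 9.28638/(8.65 × 8.14) = 8.65 + 0.131888 = 8.78189 m along the plane.
The resultant acts 1.85 + 0.131888 = 1.98189 m (along the plate) below the hinge at the top edge, so the moment about the hinge is M = F × 1.98189 = 708 × 1.98189 = 1403.18 kN·m.
A normal force at the bottom, 3.7 m from the hinge, must supply this moment: P = 1403.18/3.7 = 379.238 kN.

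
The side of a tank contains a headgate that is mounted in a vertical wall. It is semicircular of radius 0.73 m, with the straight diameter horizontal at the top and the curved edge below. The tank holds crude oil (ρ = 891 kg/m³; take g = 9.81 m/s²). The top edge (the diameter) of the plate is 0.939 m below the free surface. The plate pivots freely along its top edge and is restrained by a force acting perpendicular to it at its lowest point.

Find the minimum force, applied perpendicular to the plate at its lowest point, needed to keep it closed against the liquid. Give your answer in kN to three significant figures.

γ = ρg = 891 × 9.81 / 1000 = 8.74071 kN/m³.
The centroid of a semicircle lies 4r/(3π) = 0.309822 m from the diameter, here below the top edge, so the centroid depth is h_c = 0.939 + 0.309822 = 1.24882 m.
A = πr²/2 = π × 0.73²/2 = 0.837077 m².
Resultant F = γ·h_c·A = 8.74071 × 1.24882 × 0.837077 = 9.13718 kN.
I_c = (π/8 − 8/(9π))·r⁴ = 0.109757 × 0.73⁴ = 0.0311691 m⁴.
Centre of pressure: y_p = y_c + I_c/(y_c·A) = 1.24882 + 0.0311691/(1.24882 × 0.837077) = 1.24882 + 0.0298167 = 1.27864 m along the plane.
The resultant acts 0.309822 + 0.0298167 = 0.339639 m (along the plate) below the hinge at the top edge, so the moment about the hinge is M = F × 0.339639 = 9.13718 × 0.339639 = 3.10334 kN·m.
A normal force at the bottom, 0.73 m from the hinge, must supply this moment: P = 3.10334/0.73 = 4.25115 kN.

P ≈ 4.25 kN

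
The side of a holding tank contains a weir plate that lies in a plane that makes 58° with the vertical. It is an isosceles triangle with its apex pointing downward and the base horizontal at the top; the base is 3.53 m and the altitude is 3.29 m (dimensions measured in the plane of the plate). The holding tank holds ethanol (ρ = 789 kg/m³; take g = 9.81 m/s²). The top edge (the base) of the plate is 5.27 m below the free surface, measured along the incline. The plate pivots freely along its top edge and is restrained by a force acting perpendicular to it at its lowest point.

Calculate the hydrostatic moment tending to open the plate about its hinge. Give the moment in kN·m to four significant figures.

γ = ρg = 789 × 9.81 / 1000 = 7.74009 kN/m³.
The plate makes 58° with the vertical, i.e. θ = 90° − 58° = 32° to the horizontal. Measuring y along the incline from the free-surface line, vertical depth h = y·sinθ with sinθ = 0.529919.
With the apex down, the centroid sits h/3 = 3.29/3 = 1.09667 m below the base (the top edge), so y_c = 5.27 + 1.09667 = 6.36667 m and h_c = 6.36667 × 0.529919 = 3.37382 m.
A = ½ × 3.53 × 3.29 = 5.80685 m².
Resultant F = γ·h_c·A = 7.74009 × 3.37382 × 5.80685 = 151.638 kN.
I_c = b·h³/36 = 3.53 × 3.29³/36 = 3.49188 m⁴.
Centre of pressure: y_p = y_c + I_c/(y_c·A) = 6.36667 + 3.49188/(6.36667 × 5.80685) = 6.36667 + 0.094451 = 6.46112 m along the plane.
The resultant acts 1.09667 + 0.094451 = 1.19112 m (along the plate) below the hinge at the top edge, so the moment about the hinge is M = F × 1.19112 = 151.638 × 1.19112 = 180.619 kN·m.

M ≈ 180.6 kN·m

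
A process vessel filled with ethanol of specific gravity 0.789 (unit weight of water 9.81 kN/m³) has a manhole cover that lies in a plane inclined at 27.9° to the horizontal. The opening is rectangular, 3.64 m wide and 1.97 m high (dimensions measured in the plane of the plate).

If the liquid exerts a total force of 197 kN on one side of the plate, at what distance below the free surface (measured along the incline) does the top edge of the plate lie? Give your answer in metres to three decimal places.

y_top ≈ 6.600 m

γ = 0.789 × 9.81 = 7.74009 kN/m³.
A = 3.64 × 1.97 = 7.1708 m².
From F = γ·h_c·A, the centroid depth is h_c = 197/(7.74009 × 7.1708) = 3.54938 m.
Let θ = 27.9° be the plate's angle to the horizontal; measure y along the incline from where the plane meets the free surface. Vertical depth h = y·sinθ with sinθ = 0.467930.
Along the incline, y_c = h_c/sinθ = 3.54938/0.467930 = 7.58528 m.
The centroid lies 1.97/2 = 0.985 m below the top edge, so the top edge sits at y_top = 7.58528 − 0.985 = 6.60028 m along the incline.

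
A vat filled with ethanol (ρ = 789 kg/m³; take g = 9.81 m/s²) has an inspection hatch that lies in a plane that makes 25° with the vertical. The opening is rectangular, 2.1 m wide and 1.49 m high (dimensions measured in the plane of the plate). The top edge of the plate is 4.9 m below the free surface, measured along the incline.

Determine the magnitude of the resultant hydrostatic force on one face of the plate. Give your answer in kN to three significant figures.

γ = ρg = 789 × 9.81 / 1000 = 7.74009 kN/m³.
The plate makes 25° with the vertical, i.e. θ = 90° − 25° = 65° to the horizontal. Measuring y along the incline from the free-surface line, vertical depth h = y·sinθ with sinθ = 0.906308.
The centroid lies 1.49/2 = 0.745 m below the top edge, so y_c = 4.9 + 0.745 = 5.645 m and h_c = 5.645 × 0.906308 = 5.11611 m.
A = 2.1 × 1.49 = 3.129 m².
Resultant F = γ·h_c·A = 7.74009 × 5.11611 × 3.129 = 123.906 kN.

F ≈ 124 kN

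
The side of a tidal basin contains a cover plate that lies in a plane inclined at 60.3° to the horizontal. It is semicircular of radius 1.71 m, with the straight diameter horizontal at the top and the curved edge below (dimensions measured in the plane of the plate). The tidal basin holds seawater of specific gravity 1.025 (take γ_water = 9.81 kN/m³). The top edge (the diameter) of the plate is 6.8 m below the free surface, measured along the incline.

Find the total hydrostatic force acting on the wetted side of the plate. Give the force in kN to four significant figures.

F ≈ 301.9 kN

γ = 1.025 × 9.81 = 10.05525 kN/m³.
Let θ = 60.3° be the plate's angle to the horizontal; measure y along the incline from where the plane meets the free surface. Vertical depth h = y·sinθ with sinθ = 0.868632.
The centroid of a semicircle lies 4r/(3π) = 0.725747 m from the diameter, here below the top edge, so y_c = 6.8 + 0.725747 = 7.52575 m and h_c = 7.52575 × 0.868632 = 6.53711 m.
A = πr²/2 = π × 1.71²/2 = 4.59317 m².
Resultant F = γ·h_c·A = 10.05525 × 6.53711 × 4.59317 = 301.92 kN.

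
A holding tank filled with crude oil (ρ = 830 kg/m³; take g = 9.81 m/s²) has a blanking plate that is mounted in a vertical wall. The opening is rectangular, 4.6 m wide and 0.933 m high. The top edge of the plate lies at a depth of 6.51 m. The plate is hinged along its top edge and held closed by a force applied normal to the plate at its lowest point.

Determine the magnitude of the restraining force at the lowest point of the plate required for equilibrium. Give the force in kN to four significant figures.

P ≈ 124.6 kN

γ = ρg = 830 × 9.81 / 1000 = 8.1423 kN/m³.
The centroid lies 0.933/2 = 0.4665 m below the top edge, so the centroid depth is h_c = 6.51 + 0.4665 = 6.9765 m.
A = 4.6 × 0.933 = 4.2918 m².
Resultant F = γ·h_c·A = 8.1423 × 6.9765 × 4.2918 = 243.795 kN.
I_c = b·h³/12 = 4.6 × 0.933³/12 = 0.31133 m⁴.
Centre of pressure: y_p = y_c + I_c/(y_c·A) = 6.9765 + 0.31133/(6.9765 × 4.2918) = 6.9765 + 0.0103979 = 6.9869 m along the plane.
The resultant acts 0.4665 + 0.0103979 = 0.476898 m (along the plate) below the hinge at the top edge, so the moment about the hinge is M = F × 0.476898 = 243.795 × 0.476898 = 116.265 kN·m.
A normal force at the bottom, 0.933 m from the hinge, must supply this moment: P = 116.265/0.933 = 124.614 kN.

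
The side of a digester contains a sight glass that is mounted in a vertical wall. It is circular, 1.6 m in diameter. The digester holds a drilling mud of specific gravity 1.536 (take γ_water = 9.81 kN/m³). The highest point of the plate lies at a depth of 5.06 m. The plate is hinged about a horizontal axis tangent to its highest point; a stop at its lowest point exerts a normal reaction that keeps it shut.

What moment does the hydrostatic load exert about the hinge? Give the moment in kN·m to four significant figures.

M ≈ 146.9 kN·m

γ = 1.536 × 9.81 = 15.06816 kN/m³.
The centroid is at the centre, 0.8 m below the top of the plate, so the centroid depth is h_c = 5.06 + 0.8 = 5.86 m.
A = π(0.8)² = 2.01062 m².
Resultant F = γ·h_c·A = 15.06816 × 5.86 × 2.01062 = 177.537 kN.
I_c = πr⁴/4 = π × 0.8⁴/4 = 0.321699 m⁴.
Centre of pressure: y_p = y_c + I_c/(y_c·A) = 5.86 + 0.321699/(5.86 × 2.01062) = 5.86 + 0.0273037 = 5.8873 m along the plane.
The resultant acts 0.8 + 0.0273037 = 0.827304 m (along the plate) below the hinge at the top edge, so the moment about the hinge is M = F × 0.827304 = 177.537 × 0.827304 = 146.877 kN·m.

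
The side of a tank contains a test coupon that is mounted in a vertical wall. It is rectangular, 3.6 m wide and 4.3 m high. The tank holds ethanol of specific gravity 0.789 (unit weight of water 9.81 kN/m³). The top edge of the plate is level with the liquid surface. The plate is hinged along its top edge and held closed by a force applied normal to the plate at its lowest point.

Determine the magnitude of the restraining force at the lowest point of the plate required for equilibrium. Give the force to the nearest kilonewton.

P ≈ 172 kN

γ = 0.789 × 9.81 = 7.74009 kN/m³.
The centroid lies 4.3/2 = 2.15 m below the top edge, so the centroid depth is h_c = 2.15 m.
A = 3.6 × 4.3 = 15.48 m².
Resultant F = γ·h_c·A = 7.74009 × 2.15 × 15.48 = 257.606 kN.
I_c = b·h³/12 = 3.6 × 4.3³/12 = 23.8521 m⁴.
Centre of pressure: y_p = y_c + I_c/(y_c·A) = 2.15 + 23.8521/(2.15 × 15.48) = 2.15 + 0.716667 = 2.86667 m along the plane.
The resultant acts 2.15 + 0.716667 = 2.86667 m (along the plate) below the hinge at the top edge, so the moment about the hinge is M = F × 2.86667 = 257.606 × 2.86667 = 738.471 kN·m.
A normal force at the bottom, 4.3 m from the hinge, must supply this moment: P = 738.471/4.3 = 171.737 kN.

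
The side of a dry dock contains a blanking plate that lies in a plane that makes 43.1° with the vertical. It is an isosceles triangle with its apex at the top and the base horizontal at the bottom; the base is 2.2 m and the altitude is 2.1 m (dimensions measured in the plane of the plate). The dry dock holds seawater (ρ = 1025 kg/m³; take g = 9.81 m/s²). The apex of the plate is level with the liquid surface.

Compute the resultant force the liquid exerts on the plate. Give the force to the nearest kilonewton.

γ = ρg = 1025 × 9.81 / 1000 = 10.05525 kN/m³.
The plate makes 43.1° with the vertical, i.e. θ = 90° − 43.1° = 46.9° to the horizontal. Measuring y along the incline from the free-surface line, vertical depth h = y·sinθ with sinθ = 0.730162.
With the apex up, the centroid sits 2h/3 = 2 × 2.1/3 = 1.4 m below the apex, so y_c = 1.4 m and h_c = 1.4 × 0.730162 = 1.02223 m.
A = ½ × 2.2 × 2.1 = 2.31 m².
Resultant F = γ·h_c·A = 10.05525 × 1.02223 × 2.31 = 23.744 kN.

F ≈ 24 kN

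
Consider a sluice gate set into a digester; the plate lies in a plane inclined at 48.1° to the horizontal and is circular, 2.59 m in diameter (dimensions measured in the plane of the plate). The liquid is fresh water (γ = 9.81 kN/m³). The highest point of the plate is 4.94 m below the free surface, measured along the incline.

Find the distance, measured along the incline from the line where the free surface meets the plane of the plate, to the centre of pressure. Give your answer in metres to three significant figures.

y_p = 6.30 m

γ = 9.81 kN/m³.
Let θ = 48.1° be the plate's angle to the horizontal; measure y along the incline from where the plane meets the free surface. Vertical depth h = y·sinθ with sinθ = 0.744312.
The centroid is at the centre, 1.295 m below the top of the plate, so y_c = 4.94 + 1.295 = 6.235 m and h_c = 6.235 × 0.744312 = 4.64079 m.
A = π(1.295)² = 5.26853 m².
Resultant F = γ·h_c·A = 9.81 × 4.64079 × 5.26853 = 239.856 kN.
I_c = πr⁴/4 = π × 1.295⁴/4 = 2.20886 m⁴.
Centre of pressure: y_p = y_c + I_c/(y_c·A) = 6.235 + 2.20886/(6.235 × 5.26853) = 6.235 + 0.0672423 = 6.30224 m along the plane.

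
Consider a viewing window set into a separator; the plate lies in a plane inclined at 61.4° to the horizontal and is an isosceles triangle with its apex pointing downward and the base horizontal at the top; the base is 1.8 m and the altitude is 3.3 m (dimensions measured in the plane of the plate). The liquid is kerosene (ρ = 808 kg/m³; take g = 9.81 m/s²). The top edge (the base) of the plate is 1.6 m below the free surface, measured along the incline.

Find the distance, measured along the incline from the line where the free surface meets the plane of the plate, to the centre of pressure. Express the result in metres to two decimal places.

γ = ρg = 808 × 9.81 / 1000 = 7.92648 kN/m³.
Let θ = 61.4° be the plate's angle to the horizontal; measure y along the incline from where the plane meets the free surface. Vertical depth h = y·sinθ with sinθ = 0.877983.
With the apex down, the centroid sits h/3 = 3.3/3 = 1.1 m below the base (the top edge), so y_c = 1.6 + 1.1 = 2.7 m and h_c = 2.7 × 0.877983 = 2.37055 m.
A = ½ × 1.8 × 3.3 = 2.97 m².
Resultant F = γ·h_c·A = 7.92648 × 2.37055 × 2.97 = 55.8066 kN.
I_c = b·h³/36 = 1.8 × 3.3³/36 = 1.79685 m⁴.
Centre of pressure: y_p = y_c + I_c/(y_c·A) = 2.7 + 1.79685/(2.7 × 2.97) = 2.7 + 0.224074 = 2.92407 m along the plane.

y_p = 2.92 m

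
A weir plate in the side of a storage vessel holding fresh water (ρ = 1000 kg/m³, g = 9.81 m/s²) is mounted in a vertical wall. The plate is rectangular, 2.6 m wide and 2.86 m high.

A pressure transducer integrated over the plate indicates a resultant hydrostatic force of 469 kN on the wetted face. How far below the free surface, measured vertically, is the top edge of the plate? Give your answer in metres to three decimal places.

γ = ρg = 1000 × 9.81 = 9810 N/m³ = 9.81 kN/m³.
A = 2.6 × 2.86 = 7.436 m².
From F = γ·h_c·A, the centroid depth is h_c = 469/(9.81 × 7.436) = 6.42931 m.
The centroid lies 2.86/2 = 1.43 m below the top edge, so the top edge sits at h_top = 6.42931 − 1.43 = 4.99931 m below the surface.

d_top ≈ 4.999 m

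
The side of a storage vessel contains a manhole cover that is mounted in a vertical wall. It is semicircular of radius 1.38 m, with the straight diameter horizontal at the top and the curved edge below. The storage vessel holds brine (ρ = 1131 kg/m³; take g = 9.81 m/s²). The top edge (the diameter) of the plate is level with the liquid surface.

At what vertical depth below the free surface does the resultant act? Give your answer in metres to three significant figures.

h_p = 0.813 m

γ = ρg = 1131 × 9.81 / 1000 = 11.09511 kN/m³.
The centroid of a semicircle lies 4r/(3π) = 0.58569 m from the diameter, here below the top edge, so the centroid depth is h_c = 0.58569 m.
A = πr²/2 = π × 1.38²/2 = 2.99142 m².
Resultant F = γ·h_c·A = 11.09511 × 0.58569 × 2.99142 = 19.4391 kN.
I_c = (π/8 − 8/(9π))·r⁴ = 0.109757 × 1.38⁴ = 0.39806 m⁴.
Centre of pressure: y_p = y_c + I_c/(y_c·A) = 0.58569 + 0.39806/(0.58569 × 2.99142) = 0.58569 + 0.227197 = 0.812887 m along the plane.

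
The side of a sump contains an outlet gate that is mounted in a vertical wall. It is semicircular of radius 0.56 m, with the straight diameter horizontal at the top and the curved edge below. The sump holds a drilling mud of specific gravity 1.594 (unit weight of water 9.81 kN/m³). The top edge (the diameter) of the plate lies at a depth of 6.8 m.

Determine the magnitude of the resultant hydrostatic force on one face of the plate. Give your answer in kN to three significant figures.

γ = 1.594 × 9.81 = 15.63714 kN/m³.
The centroid of a semicircle lies 4r/(3π) = 0.237671 m from the diameter, here below the top edge, so the centroid depth is h_c = 6.8 + 0.237671 = 7.03767 m.
A = πr²/2 = π × 0.56²/2 = 0.492602 m².
Resultant F = γ·h_c·A = 15.63714 × 7.03767 × 0.492602 = 54.2104 kN.

F ≈ 54.2 kN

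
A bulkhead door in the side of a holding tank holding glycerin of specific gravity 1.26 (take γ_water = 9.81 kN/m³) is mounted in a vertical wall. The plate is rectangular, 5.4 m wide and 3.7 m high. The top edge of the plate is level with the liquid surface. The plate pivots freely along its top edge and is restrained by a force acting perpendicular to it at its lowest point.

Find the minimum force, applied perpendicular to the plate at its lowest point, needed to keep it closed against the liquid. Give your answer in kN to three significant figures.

P ≈ 305 kN

γ = 1.26 × 9.81 = 12.3606 kN/m³.
The centroid lies 3.7/2 = 1.85 m below the top edge, so the centroid depth is h_c = 1.85 m.
A = 5.4 × 3.7 = 19.98 m².
Resultant F = γ·h_c·A = 12.3606 × 1.85 × 19.98 = 456.885 kN.
I_c = b·h³/12 = 5.4 × 3.7³/12 = 22.7939 m⁴.
Centre of pressure: y_p = y_c + I_c/(y_c·A) = 1.85 + 22.7939/(1.85 × 19.98) = 1.85 + 0.616668 = 2.46667 m along the plane.
The resultant acts 1.85 + 0.616668 = 2.46667 m (along the plate) below the hinge at the top edge, so the moment about the hinge is M = F × 2.46667 = 456.885 × 2.46667 = 1126.98 kN·m.
A normal force at the bottom, 3.7 m from the hinge, must supply this moment: P = 1126.98/3.7 = 304.589 kN.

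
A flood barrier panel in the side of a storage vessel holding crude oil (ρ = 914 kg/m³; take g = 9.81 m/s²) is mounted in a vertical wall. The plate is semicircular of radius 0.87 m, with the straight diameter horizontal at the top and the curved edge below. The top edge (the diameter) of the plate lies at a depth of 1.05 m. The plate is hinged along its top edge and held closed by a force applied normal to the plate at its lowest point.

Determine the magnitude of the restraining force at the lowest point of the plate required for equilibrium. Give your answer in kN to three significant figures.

P ≈ 7.07 kN

γ = ρg = 914 × 9.81 / 1000 = 8.96634 kN/m³.
The centroid of a semicircle lies 4r/(3π) = 0.369239 m from the diameter, here below the top edge, so the centroid depth is h_c = 1.05 + 0.369239 = 1.41924 m.
A = πr²/2 = π × 0.87²/2 = 1.18894 m².
Resultant F = γ·h_c·A = 8.96634 × 1.41924 × 1.18894 = 15.1297 kN.
I_c = (π/8 − 8/(9π))·r⁴ = 0.109757 × 0.87⁴ = 0.0628795 m⁴.
Centre of pressure: y_p = y_c + I_c/(y_c·A) = 1.41924 + 0.0628795/(1.41924 × 1.18894) = 1.41924 + 0.0372643 = 1.4565 m along the plane.
The resultant acts 0.369239 + 0.0372643 = 0.406503 m (along the plate) below the hinge at the top edge, so the moment about the hinge is M = F × 0.406503 = 15.1297 × 0.406503 = 6.15027 kN·m.
A normal force at the bottom, 0.87 m from the hinge, must supply this moment: P = 6.15027/0.87 = 7.06928 kN.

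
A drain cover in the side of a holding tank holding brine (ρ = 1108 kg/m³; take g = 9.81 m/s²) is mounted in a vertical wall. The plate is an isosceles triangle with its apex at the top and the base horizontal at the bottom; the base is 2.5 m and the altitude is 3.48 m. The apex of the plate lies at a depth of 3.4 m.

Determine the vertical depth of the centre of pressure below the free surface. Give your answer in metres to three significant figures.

h_p = 5.84 m

γ = ρg = 1108 × 9.81 / 1000 = 10.86948 kN/m³.
With the apex up, the centroid sits 2h/3 = 2 × 3.48/3 = 2.32 m below the apex, so the centroid depth is h_c = 3.4 + 2.32 = 5.72 m.
A = ½ × 2.5 × 3.48 = 4.35 m².
Resultant F = γ·h_c·A = 10.86948 × 5.72 × 4.35 = 270.454 kN.
I_c = b·h³/36 = 2.5 × 3.48³/36 = 2.92668 m⁴.
Centre of pressure: y_p = y_c + I_c/(y_c·A) = 5.72 + 2.92668/(5.72 × 4.35) = 5.72 + 0.117622 = 5.83762 m along the plane.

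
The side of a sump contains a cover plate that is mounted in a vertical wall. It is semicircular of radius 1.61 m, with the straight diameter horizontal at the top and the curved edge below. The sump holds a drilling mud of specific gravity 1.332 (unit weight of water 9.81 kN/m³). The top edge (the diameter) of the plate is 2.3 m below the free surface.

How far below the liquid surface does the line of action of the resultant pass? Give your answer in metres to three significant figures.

h_p = 3.04 m

γ = 1.332 × 9.81 = 13.06692 kN/m³.
The centroid of a semicircle lies 4r/(3π) = 0.683305 m from the diameter, here below the top edge, so the centroid depth is h_c = 2.3 + 0.683305 = 2.9833 m.
A = πr²/2 = π × 1.61²/2 = 4.07166 m².
Resultant F = γ·h_c·A = 13.06692 × 2.9833 × 4.07166 = 158.724 kN.
I_c = (π/8 − 8/(9π))·r⁴ = 0.109757 × 1.61⁴ = 0.737455 m⁴.
Centre of pressure: y_p = y_c + I_c/(y_c·A) = 2.9833 + 0.737455/(2.9833 × 4.07166) = 2.9833 + 0.060711 = 3.04401 m along the plane.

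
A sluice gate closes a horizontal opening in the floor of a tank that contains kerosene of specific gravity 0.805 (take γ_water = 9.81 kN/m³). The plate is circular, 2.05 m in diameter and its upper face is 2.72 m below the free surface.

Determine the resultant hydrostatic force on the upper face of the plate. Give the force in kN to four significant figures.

F ≈ 70.90 kN

γ = 0.805 × 9.81 = 7.89705 kN/m³.
The plate is horizontal, so pressure is uniform at p = γ·h = 7.89705 × 2.72 = 21.48 kN/m².
A = π(1.025)² = 3.30064 m².
F = p·A = 21.48 × 3.30064 = 70.8977 kN.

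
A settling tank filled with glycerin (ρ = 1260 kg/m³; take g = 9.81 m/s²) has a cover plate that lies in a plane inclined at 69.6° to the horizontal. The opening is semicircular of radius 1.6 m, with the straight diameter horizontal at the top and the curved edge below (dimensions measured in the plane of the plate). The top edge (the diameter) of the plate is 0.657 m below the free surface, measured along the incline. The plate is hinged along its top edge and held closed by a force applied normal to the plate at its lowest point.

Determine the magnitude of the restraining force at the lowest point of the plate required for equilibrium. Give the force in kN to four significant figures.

P ≈ 31.63 kN

γ = ρg = 1260 × 9.81 / 1000 = 12.3606 kN/m³.
Let θ = 69.6° be the plate's angle to the horizontal; measure y along the incline from where the plane meets the free surface. Vertical depth h = y·sinθ with sinθ = 0.937282.
The centroid of a semicircle lies 4r/(3π) = 0.679061 m from the diameter, here below the top edge, so y_c = 0.657 + 0.679061 = 1.33606 m and h_c = 1.33606 × 0.937282 = 1.25226 m.
A = πr²/2 = π × 1.6²/2 = 4.02124 m².
Resultant F = γ·h_c·A = 12.3606 × 1.25226 × 4.02124 = 62.2435 kN.
I_c = (π/8 − 8/(9π))·r⁴ = 0.109757 × 1.6⁴ = 0.719303 m⁴.
Centre of pressure: y_p = y_c + I_c/(y_c·A) = 1.33606 + 0.719303/(1.33606 × 4.02124) = 1.33606 + 0.133883 = 1.46994 m along the plane.
The resultant acts 0.679061 + 0.133883 = 0.812944 m (along the plate) below the hinge at the top edge, so the moment about the hinge is M = F × 0.812944 = 62.2435 × 0.812944 = 50.6005 kN·m.
A normal force at the bottom, 1.6 m from the hinge, must supply this moment: P = 50.6005/1.6 = 31.6253 kN.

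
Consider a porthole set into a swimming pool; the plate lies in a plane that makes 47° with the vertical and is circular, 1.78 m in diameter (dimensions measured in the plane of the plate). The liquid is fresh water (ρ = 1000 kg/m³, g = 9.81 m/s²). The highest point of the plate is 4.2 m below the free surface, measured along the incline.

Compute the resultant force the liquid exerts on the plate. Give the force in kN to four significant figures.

F ≈ 84.74 kN

γ = ρg = 1000 × 9.81 = 9810 N/m³ = 9.81 kN/m³.
The plate makes 47° with the vertical, i.e. θ = 90° − 47° = 43° to the horizontal. Measuring y along the incline from the free-surface line, vertical depth h = y·sinθ with sinθ = 0.681998.
The centroid is at the centre, 0.89 m below the top of the plate, so y_c = 4.2 + 0.89 = 5.09 m and h_c = 5.09 × 0.681998 = 3.47137 m.
A = π(0.89)² = 2.48846 m².
Resultant F = γ·h_c·A = 9.81 × 3.47137 × 2.48846 = 84.7424 kN.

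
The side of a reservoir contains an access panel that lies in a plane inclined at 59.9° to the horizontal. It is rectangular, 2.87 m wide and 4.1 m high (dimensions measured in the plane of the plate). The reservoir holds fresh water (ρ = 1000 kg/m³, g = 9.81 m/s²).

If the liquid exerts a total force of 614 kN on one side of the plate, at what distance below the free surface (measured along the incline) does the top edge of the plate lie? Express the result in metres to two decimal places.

y_top ≈ 4.10 m

γ = ρg = 1000 × 9.81 = 9810 N/m³ = 9.81 kN/m³.
A = 2.87 × 4.1 = 11.767 m².
From F = γ·h_c·A, the centroid depth is h_c = 614/(9.81 × 11.767) = 5.31904 m.
Let θ = 59.9° be the plate's angle to the horizontal; measure y along the incline from where the plane meets the free surface. Vertical depth h = y·sinθ with sinθ = 0.865151.
Along the incline, y_c = h_c/sinθ = 5.31904/0.865151 = 6.14811 m.
The centroid lies 4.1/2 = 2.05 m below the top edge, so the top edge sits at y_top = 6.14811 − 2.05 = 4.09811 m along the incline.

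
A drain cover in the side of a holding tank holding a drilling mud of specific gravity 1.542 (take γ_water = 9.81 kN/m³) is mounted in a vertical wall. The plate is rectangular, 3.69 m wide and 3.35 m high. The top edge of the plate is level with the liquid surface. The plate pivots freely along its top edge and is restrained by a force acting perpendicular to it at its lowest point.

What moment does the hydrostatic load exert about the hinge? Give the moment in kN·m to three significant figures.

M ≈ 700 kN·m

γ = 1.542 × 9.81 = 15.12702 kN/m³.
The centroid lies 3.35/2 = 1.675 m below the top edge, so the centroid depth is h_c = 1.675 m.
A = 3.69 × 3.35 = 12.3615 m².
Resultant F = γ·h_c·A = 15.12702 × 1.675 × 12.3615 = 313.213 kN.
I_c = b·h³/12 = 3.69 × 3.35³/12 = 11.5606 m⁴.
Centre of pressure: y_p = y_c + I_c/(y_c·A) = 1.675 + 11.5606/(1.675 × 12.3615) = 1.675 + 0.558334 = 2.23333 m along the plane.
The resultant acts 1.675 + 0.558334 = 2.23333 m (along the plate) below the hinge at the top edge, so the moment about the hinge is M = F × 2.23333 = 313.213 × 2.23333 = 699.508 kN·m.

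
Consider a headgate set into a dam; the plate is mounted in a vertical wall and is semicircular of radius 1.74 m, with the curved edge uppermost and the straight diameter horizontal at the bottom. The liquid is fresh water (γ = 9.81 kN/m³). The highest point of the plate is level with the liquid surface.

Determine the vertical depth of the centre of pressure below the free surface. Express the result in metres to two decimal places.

h_p = 1.21 m

γ = 9.81 kN/m³.
The centroid lies 4r/(3π) = 0.738479 m above the diameter, so r − 4r/(3π) = 1.74 − 0.738479 = 1.00152 m below the topmost point, so the centroid depth is h_c = 1.00152 m.
A = πr²/2 = π × 1.74²/2 = 4.75574 m².
Resultant F = γ·h_c·A = 9.81 × 1.00152 × 4.75574 = 46.7247 kN.
I_c = (π/8 − 8/(9π))·r⁴ = 0.109757 × 1.74⁴ = 1.00607 m⁴.
Centre of pressure: y_p = y_c + I_c/(y_c·A) = 1.00152 + 1.00607/(1.00152 × 4.75574) = 1.00152 + 0.211228 = 1.21275 m along the plane.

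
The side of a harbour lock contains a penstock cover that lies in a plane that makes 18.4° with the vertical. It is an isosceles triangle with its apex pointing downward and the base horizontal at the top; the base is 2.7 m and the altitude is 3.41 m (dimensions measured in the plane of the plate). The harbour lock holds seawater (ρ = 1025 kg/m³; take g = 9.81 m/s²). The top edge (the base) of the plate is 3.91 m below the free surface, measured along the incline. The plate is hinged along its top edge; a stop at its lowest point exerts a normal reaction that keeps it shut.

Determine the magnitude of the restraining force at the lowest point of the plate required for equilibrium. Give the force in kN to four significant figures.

γ = ρg = 1025 × 9.81 / 1000 = 10.05525 kN/m³.
The plate makes 18.4° with the vertical, i.e. θ = 90° − 18.4° = 71.6° to the horizontal. Measuring y along the incline from the free-surface line, vertical depth h = y·sinθ with sinθ = 0.948876.
With the apex down, the centroid sits h/3 = 3.41/3 = 1.13667 m below the base (the top edge), so y_c = 3.91 + 1.13667 = 5.04667 m and h_c = 5.04667 × 0.948876 = 4.78866 m.
A = ½ × 2.7 × 3.41 = 4.6035 m².
Resultant F = γ·h_c·A = 10.05525 × 4.78866 × 4.6035 = 221.664 kN.
I_c = b·h³/36 = 2.7 × 3.41³/36 = 2.97389 m⁴.
Centre of pressure: y_p = y_c + I_c/(y_c·A) = 5.04667 + 2.97389/(5.04667 × 4.6035) = 5.04667 + 0.128006 = 5.17468 m along the plane.
The resultant acts 1.13667 + 0.128006 = 1.26468 m (along the plate) below the hinge at the top edge, so the moment about the hinge is M = F × 1.26468 = 221.664 × 1.26468 = 280.334 kN·m.
A normal force at the bottom, 3.41 m from the hinge, must supply this moment: P = 280.334/3.41 = 82.2094 kN.

P ≈ 82.21 kN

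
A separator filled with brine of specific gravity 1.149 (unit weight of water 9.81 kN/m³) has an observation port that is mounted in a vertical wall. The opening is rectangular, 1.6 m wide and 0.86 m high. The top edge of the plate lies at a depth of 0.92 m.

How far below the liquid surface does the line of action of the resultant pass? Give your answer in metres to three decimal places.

h_p = 1.396 m

γ = 1.149 × 9.81 = 11.27169 kN/m³.
The centroid lies 0.86/2 = 0.43 m below the top edge, so the centroid depth is h_c = 0.92 + 0.43 = 1.35 m.
A = 1.6 × 0.86 = 1.376 m².
Resultant F = γ·h_c·A = 11.27169 × 1.35 × 1.376 = 20.9383 kN.
I_c = b·h³/12 = 1.6 × 0.86³/12 = 0.0848075 m⁴.
Centre of pressure: y_p = y_c + I_c/(y_c·A) = 1.35 + 0.0848075/(1.35 × 1.376) = 1.35 + 0.0456543 = 1.39565 m along the plane.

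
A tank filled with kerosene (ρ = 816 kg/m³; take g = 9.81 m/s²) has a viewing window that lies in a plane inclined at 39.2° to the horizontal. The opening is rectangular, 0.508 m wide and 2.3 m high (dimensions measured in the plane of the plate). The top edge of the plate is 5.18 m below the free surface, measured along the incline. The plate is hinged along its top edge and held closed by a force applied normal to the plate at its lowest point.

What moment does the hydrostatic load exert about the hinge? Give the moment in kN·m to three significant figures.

M ≈ 45.6 kN·m

γ = ρg = 816 × 9.81 / 1000 = 8.00496 kN/m³.
Let θ = 39.2° be the plate's angle to the horizontal; measure y along the incline from where the plane meets the free surface. Vertical depth h = y·sinθ with sinθ = 0.632029.
The centroid lies 2.3/2 = 1.15 m below the top edge, so y_c = 5.18 + 1.15 = 6.33 m and h_c = 6.33 × 0.632029 = 4.00074 m.
A = 0.508 × 2.3 = 1.1684 m².
Resultant F = γ·h_c·A = 8.00496 × 4.00074 × 1.1684 = 37.4189 kN.
I_c = b·h³/12 = 0.508 × 2.3³/12 = 0.51507 m⁴.
Centre of pressure: y_p = y_c + I_c/(y_c·A) = 6.33 + 0.51507/(6.33 × 1.1684) = 6.33 + 0.069642 = 6.39964 m along the plane.
The resultant acts 1.15 + 0.069642 = 1.21964 m (along the plate) below the hinge at the top edge, so the moment about the hinge is M = F × 1.21964 = 37.4189 × 1.21964 = 45.6376 kN·m.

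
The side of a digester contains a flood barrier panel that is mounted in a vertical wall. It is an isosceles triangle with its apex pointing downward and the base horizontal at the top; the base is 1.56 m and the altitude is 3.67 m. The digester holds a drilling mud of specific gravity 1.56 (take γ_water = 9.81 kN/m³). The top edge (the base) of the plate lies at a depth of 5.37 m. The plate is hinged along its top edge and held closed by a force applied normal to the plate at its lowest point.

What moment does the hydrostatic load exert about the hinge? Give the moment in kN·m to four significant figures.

γ = 1.56 × 9.81 = 15.3036 kN/m³.
With the apex down, the centroid sits h/3 = 3.67/3 = 1.22333 m below the base (the top edge), so the centroid depth is h_c = 5.37 + 1.22333 = 6.59333 m.
A = ½ × 1.56 × 3.67 = 2.8626 m².
Resultant F = γ·h_c·A = 15.3036 × 6.59333 × 2.8626 = 288.841 kN.
I_c = b·h³/36 = 1.56 × 3.67³/36 = 2.142 m⁴.
Centre of pressure: y_p = y_c + I_c/(y_c·A) = 6.59333 + 2.142/(6.59333 × 2.8626) = 6.59333 + 0.113489 = 6.70682 m along the plane.
The resultant acts 1.22333 + 0.113489 = 1.33682 m (along the plate) below the hinge at the top edge, so the moment about the hinge is M = F × 1.33682 = 288.841 × 1.33682 = 386.128 kN·m.

M ≈ 386.1 kN·m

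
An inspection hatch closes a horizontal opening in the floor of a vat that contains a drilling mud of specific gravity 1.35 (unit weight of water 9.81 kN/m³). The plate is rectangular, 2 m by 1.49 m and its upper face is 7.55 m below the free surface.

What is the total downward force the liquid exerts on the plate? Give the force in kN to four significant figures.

γ = 1.35 × 9.81 = 13.2435 kN/m³.
The plate is horizontal, so pressure is uniform at p = γ·h = 13.2435 × 7.55 = 99.9884 kN/m².
A = 2 × 1.49 = 2.98 m².
F = p·A = 99.9884 × 2.98 = 297.965 kN.

F ≈ 298.0 kN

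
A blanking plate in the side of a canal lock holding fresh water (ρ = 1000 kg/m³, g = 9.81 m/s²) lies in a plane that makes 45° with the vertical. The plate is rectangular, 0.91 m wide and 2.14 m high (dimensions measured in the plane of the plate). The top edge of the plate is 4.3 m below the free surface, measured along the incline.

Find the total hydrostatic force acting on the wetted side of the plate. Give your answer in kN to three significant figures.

γ = ρg = 1000 × 9.81 = 9810 N/m³ = 9.81 kN/m³.
The plate makes 45° with the vertical, i.e. θ = 90° − 45° = 45° to the horizontal. Measuring y along the incline from the free-surface line, vertical depth h = y·sinθ with sinθ = 0.707107.
The centroid lies 2.14/2 = 1.07 m below the top edge, so y_c = 4.3 + 1.07 = 5.37 m and h_c = 5.37 × 0.707107 = 3.79716 m.
A = 0.91 × 2.14 = 1.9474 m².
Resultant F = γ·h_c·A = 9.81 × 3.79716 × 1.9474 = 72.5409 kN.

F ≈ 72.5 kN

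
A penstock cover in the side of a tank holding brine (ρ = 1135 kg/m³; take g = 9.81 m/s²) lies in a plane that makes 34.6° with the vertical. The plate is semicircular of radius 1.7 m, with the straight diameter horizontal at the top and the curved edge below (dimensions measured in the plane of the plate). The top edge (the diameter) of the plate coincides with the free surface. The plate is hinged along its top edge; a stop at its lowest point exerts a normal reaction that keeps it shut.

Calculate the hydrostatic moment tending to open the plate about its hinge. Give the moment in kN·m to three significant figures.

M ≈ 30.1 kN·m

γ = ρg = 1135 × 9.81 / 1000 = 11.13435 kN/m³.
The plate makes 34.6° with the vertical, i.e. θ = 90° − 34.6° = 55.4° to the horizontal. Measuring y along the incline from the free-surface line, vertical depth h = y·sinθ with sinθ = 0.823136.
The centroid of a semicircle lies 4r/(3π) = 0.721502 m from the diameter, here below the top edge, so y_c = 0.721502 m and h_c = 0.721502 × 0.823136 = 0.593894 m.
A = πr²/2 = π × 1.7²/2 = 4.5396 m².
Resultant F = γ·h_c·A = 11.13435 × 0.593894 × 4.5396 = 30.0187 kN.
I_c = (π/8 − 8/(9π))·r⁴ = 0.109757 × 1.7⁴ = 0.916701 m⁴.
Centre of pressure: y_p = y_c + I_c/(y_c·A) = 0.721502 + 0.916701/(0.721502 × 4.5396) = 0.721502 + 0.27988 = 1.00138 m along the plane.
The resultant acts 0.721502 + 0.27988 = 1.00138 m (along the plate) below the hinge at the top edge, so the moment about the hinge is M = F × 1.00138 = 30.0187 × 1.00138 = 30.0601 kN·m.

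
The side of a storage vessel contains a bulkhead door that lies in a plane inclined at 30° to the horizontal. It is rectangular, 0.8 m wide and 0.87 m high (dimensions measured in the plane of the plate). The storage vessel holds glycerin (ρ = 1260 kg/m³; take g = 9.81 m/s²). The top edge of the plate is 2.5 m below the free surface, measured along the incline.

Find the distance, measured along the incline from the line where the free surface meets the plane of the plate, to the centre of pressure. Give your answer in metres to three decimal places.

γ = ρg = 1260 × 9.81 / 1000 = 12.3606 kN/m³.
Let θ = 30° be the plate's angle to the horizontal; measure y along the incline from where the plane meets the free surface. Vertical depth h = y·sinθ with sinθ = 0.500000.
The centroid lies 0.87/2 = 0.435 m below the top edge, so y_c = 2.5 + 0.435 = 2.935 m and h_c = 2.935 × 0.500000 = 1.4675 m.
A = 0.8 × 0.87 = 0.696 m².
Resultant F = γ·h_c·A = 12.3606 × 1.4675 × 0.696 = 12.6249 kN.
I_c = b·h³/12 = 0.8 × 0.87³/12 = 0.0439002 m⁴.
Centre of pressure: y_p = y_c + I_c/(y_c·A) = 2.935 + 0.0439002/(2.935 × 0.696) = 2.935 + 0.0214906 = 2.95649 m along the plane.

y_p = 2.956 m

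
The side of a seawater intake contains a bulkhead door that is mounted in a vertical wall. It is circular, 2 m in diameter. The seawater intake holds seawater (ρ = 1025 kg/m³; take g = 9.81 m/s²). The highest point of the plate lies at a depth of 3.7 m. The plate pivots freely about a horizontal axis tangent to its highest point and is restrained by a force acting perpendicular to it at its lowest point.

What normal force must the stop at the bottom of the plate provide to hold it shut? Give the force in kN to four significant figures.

γ = ρg = 1025 × 9.81 / 1000 = 10.05525 kN/m³.
The centroid is at the centre, 1 m below the top of the plate, so the centroid depth is h_c = 3.7 + 1 = 4.7 m.
A = π(1)² = 3.14159 m².
Resultant F = γ·h_c·A = 10.05525 × 4.7 × 3.14159 = 148.471 kN.
I_c = πr⁴/4 = π × 1⁴/4 = 0.785398 m⁴.
Centre of pressure: y_p = y_c + I_c/(y_c·A) = 4.7 + 0.785398/(4.7 × 3.14159) = 4.7 + 0.0531915 = 4.75319 m along the plane.
The resultant acts 1 + 0.0531915 = 1.05319 m (along the plate) below the hinge at the top edge, so the moment about the hinge is M = F × 1.05319 = 148.471 × 1.05319 = 156.368 kN·m.
A normal force at the bottom, 2 m from the hinge, must supply this moment: P = 156.368/2 = 78.184 kN.

P ≈ 78.18 kN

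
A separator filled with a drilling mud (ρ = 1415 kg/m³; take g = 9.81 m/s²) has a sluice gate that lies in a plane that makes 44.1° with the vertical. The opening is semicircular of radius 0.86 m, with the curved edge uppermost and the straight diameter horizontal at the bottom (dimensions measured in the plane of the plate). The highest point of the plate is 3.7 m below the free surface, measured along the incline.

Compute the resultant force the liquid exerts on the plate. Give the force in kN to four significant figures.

γ = ρg = 1415 × 9.81 / 1000 = 13.88115 kN/m³.
The plate makes 44.1° with the vertical, i.e. θ = 90° − 44.1° = 45.9° to the horizontal. Measuring y along the incline from the free-surface line, vertical depth h = y·sinθ with sinθ = 0.718126.
The centroid lies 4r/(3π) = 0.364995 m above the diameter, so r − 4r/(3π) = 0.86 − 0.364995 = 0.495005 m below the topmost point, so y_c = 3.7 + 0.495005 = 4.19501 m and h_c = 4.19501 × 0.718126 = 3.01255 m.
A = πr²/2 = π × 0.86²/2 = 1.16176 m².
Resultant F = γ·h_c·A = 13.88115 × 3.01255 × 1.16176 = 48.5821 kN.

F ≈ 48.58 kN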